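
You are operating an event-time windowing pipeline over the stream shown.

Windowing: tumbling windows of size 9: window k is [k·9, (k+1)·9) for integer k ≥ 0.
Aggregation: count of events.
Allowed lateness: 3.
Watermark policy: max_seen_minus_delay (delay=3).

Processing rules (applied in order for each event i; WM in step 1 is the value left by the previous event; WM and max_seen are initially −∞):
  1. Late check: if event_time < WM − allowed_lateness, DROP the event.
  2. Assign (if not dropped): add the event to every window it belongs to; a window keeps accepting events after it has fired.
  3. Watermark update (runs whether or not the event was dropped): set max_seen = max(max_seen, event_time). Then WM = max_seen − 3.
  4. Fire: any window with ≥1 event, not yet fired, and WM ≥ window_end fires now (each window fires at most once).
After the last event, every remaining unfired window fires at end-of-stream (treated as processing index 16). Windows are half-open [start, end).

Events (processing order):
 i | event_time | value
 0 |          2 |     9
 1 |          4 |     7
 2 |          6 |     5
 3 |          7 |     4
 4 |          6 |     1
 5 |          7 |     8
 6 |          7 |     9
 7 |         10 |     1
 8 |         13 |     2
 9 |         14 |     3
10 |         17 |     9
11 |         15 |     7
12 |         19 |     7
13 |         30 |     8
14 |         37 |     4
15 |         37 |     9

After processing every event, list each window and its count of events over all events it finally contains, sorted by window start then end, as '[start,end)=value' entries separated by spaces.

[0,9)=7 [9,18)=5 [18,27)=1 [27,36)=1 [36,45)=2

i=0 t=2 v=9: → [0,9); WM=-1
i=1 t=4 v=7: → [0,9); WM=1
i=2 t=6 v=5: → [0,9); WM=3
i=3 t=7 v=4: → [0,9); WM=4
i=4 t=6 v=1: → [0,9); WM=4
i=5 t=7 v=8: → [0,9); WM=4
i=6 t=7 v=9: → [0,9); WM=4
i=7 t=10 v=1: → [9,18); WM=7
i=8 t=13 v=2: → [9,18); WM=10; [0,9) fires=7
i=9 t=14 v=3: → [9,18); WM=11
i=10 t=17 v=9: → [9,18); WM=14
i=11 t=15 v=7: → [9,18); WM=14
i=12 t=19 v=7: → [18,27); WM=16
i=13 t=30 v=8: → [27,36); WM=27; [9,18) fires=5 [18,27) fires=1
i=14 t=37 v=4: → [36,45); WM=34
i=15 t=37 v=9: → [36,45); WM=34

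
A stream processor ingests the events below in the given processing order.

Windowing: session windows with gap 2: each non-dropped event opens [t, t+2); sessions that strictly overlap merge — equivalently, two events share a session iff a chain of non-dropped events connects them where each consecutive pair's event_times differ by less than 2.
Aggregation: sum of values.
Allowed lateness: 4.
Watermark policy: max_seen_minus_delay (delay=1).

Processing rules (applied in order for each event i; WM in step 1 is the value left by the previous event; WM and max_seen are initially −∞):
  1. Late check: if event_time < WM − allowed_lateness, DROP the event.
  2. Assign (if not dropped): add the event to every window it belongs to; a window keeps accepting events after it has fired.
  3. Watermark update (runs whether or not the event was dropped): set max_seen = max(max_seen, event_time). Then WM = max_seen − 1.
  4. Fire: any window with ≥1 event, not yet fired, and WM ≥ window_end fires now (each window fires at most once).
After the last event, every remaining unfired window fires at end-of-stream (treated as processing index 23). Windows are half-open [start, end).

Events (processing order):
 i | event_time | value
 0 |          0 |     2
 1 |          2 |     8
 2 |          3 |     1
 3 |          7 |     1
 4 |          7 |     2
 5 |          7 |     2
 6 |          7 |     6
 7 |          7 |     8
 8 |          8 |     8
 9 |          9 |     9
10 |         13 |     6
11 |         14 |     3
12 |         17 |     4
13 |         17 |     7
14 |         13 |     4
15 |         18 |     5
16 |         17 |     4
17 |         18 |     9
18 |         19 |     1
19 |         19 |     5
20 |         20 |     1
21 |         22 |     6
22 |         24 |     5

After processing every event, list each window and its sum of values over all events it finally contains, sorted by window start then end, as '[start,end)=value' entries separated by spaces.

i=0 t=0 v=2: → [0,2); WM=-1
i=1 t=2 v=8: → [2,4); WM=1
i=2 t=3 v=1: → [2,5); WM=2
i=3 t=7 v=1: → [7,9); WM=6
i=4 t=7 v=2: → [7,9); WM=6
i=5 t=7 v=2: → [7,9); WM=6
i=6 t=7 v=6: → [7,9); WM=6
i=7 t=7 v=8: → [7,9); WM=6
i=8 t=8 v=8: → [7,10); WM=7
i=9 t=9 v=9: → [7,11); WM=8
i=10 t=13 v=6: → [13,15); WM=12
i=11 t=14 v=3: → [13,16); WM=13
i=12 t=17 v=4: → [17,19); WM=16
i=13 t=17 v=7: → [17,19); WM=16
i=14 t=13 v=4: → [13,16); WM=16
i=15 t=18 v=5: → [17,20); WM=17
i=16 t=17 v=4: → [17,20); WM=17
i=17 t=18 v=9: → [17,20); WM=17
i=18 t=19 v=1: → [17,21); WM=18
i=19 t=19 v=5: → [17,21); WM=18
i=20 t=20 v=1: → [17,22); WM=19
i=21 t=22 v=6: → [22,24); WM=21
i=22 t=24 v=5: → [24,26); WM=23

[0,2)=2 [2,5)=9 [7,11)=36 [13,16)=13 [17,22)=36 [22,24)=6 [24,26)=5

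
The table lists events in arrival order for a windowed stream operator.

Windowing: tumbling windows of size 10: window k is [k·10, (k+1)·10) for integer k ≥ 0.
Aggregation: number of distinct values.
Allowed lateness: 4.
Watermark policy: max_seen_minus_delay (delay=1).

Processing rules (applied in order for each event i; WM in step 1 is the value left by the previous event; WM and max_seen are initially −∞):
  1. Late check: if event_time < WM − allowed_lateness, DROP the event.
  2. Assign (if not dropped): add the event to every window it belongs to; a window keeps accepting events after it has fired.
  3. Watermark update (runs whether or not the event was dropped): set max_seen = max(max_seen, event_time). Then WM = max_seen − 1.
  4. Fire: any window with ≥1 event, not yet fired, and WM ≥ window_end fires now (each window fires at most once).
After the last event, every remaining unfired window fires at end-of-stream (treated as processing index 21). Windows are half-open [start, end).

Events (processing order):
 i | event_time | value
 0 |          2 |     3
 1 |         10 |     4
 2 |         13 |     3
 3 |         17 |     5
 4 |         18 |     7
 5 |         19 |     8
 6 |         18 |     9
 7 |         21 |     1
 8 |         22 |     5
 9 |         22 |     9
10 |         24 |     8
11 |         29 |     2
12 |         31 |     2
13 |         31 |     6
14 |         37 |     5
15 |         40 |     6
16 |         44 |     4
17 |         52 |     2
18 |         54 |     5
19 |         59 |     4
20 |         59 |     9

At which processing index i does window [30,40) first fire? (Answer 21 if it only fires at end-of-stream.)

i=0 t=2 v=3: → [0,10); WM=1
i=1 t=10 v=4: → [10,20); WM=9
i=2 t=13 v=3: → [10,20); WM=12; [0,10) fires=1
i=3 t=17 v=5: → [10,20); WM=16
i=4 t=18 v=7: → [10,20); WM=17
i=5 t=19 v=8: → [10,20); WM=18
i=6 t=18 v=9: → [10,20); WM=18
i=7 t=21 v=1: → [20,30); WM=20; [10,20) fires=6
i=8 t=22 v=5: → [20,30); WM=21
i=9 t=22 v=9: → [20,30); WM=21
i=10 t=24 v=8: → [20,30); WM=23
i=11 t=29 v=2: → [20,30); WM=28
i=12 t=31 v=2: → [30,40); WM=30; [20,30) fires=5
i=13 t=31 v=6: → [30,40); WM=30
i=14 t=37 v=5: → [30,40); WM=36
i=15 t=40 v=6: → [40,50); WM=39
i=16 t=44 v=4: → [40,50); WM=43; [30,40) fires=3
i=17 t=52 v=2: → [50,60); WM=51; [40,50) fires=2
i=18 t=54 v=5: → [50,60); WM=53
i=19 t=59 v=4: → [50,60); WM=58
i=20 t=59 v=9: → [50,60); WM=58

16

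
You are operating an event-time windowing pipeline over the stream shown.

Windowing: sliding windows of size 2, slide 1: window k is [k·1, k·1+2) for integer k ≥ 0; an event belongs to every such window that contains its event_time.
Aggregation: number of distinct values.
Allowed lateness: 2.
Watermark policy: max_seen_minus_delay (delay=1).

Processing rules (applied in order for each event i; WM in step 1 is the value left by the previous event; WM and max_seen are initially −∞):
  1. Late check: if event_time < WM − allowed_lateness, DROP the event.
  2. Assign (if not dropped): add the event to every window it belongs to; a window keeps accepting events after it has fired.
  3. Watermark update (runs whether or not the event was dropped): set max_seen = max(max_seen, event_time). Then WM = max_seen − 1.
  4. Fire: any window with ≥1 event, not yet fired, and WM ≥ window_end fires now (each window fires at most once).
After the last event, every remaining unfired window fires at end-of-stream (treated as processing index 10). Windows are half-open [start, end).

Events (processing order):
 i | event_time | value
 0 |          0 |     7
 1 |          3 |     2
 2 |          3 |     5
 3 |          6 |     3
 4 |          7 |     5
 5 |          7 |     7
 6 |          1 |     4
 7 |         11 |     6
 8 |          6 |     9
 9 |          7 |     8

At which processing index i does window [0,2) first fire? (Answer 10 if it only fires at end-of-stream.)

i=0 t=0 v=7: → [0,2); WM=-1
i=1 t=3 v=2: → [3,5),[2,4); WM=2; [0,2) fires=1
i=2 t=3 v=5: → [3,5),[2,4); WM=2
i=3 t=6 v=3: → [6,8),[5,7); WM=5; [2,4) fires=2 [3,5) fires=2
i=4 t=7 v=5: → [7,9),[6,8); WM=6
i=5 t=7 v=7: → [7,9),[6,8); WM=6
i=6 t=1 v=4: DROP (t<6-2); WM=6
i=7 t=11 v=6: → [11,13),[10,12); WM=10; [5,7) fires=1 [6,8) fires=3 [7,9) fires=2
i=8 t=6 v=9: DROP (t<10-2); WM=10
i=9 t=7 v=8: DROP (t<10-2); WM=10

1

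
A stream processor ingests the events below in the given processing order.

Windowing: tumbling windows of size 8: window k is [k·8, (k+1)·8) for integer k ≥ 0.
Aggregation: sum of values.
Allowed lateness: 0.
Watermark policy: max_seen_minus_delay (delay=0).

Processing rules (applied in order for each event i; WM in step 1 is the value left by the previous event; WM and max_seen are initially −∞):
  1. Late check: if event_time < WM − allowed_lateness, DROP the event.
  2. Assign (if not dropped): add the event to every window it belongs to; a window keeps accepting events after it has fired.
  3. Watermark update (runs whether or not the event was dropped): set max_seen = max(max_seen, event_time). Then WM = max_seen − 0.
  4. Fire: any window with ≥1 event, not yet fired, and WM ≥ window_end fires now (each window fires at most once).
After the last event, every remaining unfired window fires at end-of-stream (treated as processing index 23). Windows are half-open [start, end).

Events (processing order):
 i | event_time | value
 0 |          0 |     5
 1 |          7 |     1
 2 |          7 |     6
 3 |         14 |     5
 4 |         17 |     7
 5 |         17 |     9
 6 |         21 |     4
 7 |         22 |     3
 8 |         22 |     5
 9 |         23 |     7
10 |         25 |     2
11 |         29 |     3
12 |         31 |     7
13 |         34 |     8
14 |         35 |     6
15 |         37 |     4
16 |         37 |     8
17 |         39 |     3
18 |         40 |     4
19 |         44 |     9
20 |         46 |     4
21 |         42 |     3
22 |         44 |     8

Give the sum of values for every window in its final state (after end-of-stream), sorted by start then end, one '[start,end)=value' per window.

i=0 t=0 v=5: → [0,8); WM=0
i=1 t=7 v=1: → [0,8); WM=7
i=2 t=7 v=6: → [0,8); WM=7
i=3 t=14 v=5: → [8,16); WM=14; [0,8) fires=12
i=4 t=17 v=7: → [16,24); WM=17; [8,16) fires=5
i=5 t=17 v=9: → [16,24); WM=17
i=6 t=21 v=4: → [16,24); WM=21
i=7 t=22 v=3: → [16,24); WM=22
i=8 t=22 v=5: → [16,24); WM=22
i=9 t=23 v=7: → [16,24); WM=23
i=10 t=25 v=2: → [24,32); WM=25; [16,24) fires=35
i=11 t=29 v=3: → [24,32); WM=29
i=12 t=31 v=7: → [24,32); WM=31
i=13 t=34 v=8: → [32,40); WM=34; [24,32) fires=12
i=14 t=35 v=6: → [32,40); WM=35
i=15 t=37 v=4: → [32,40); WM=37
i=16 t=37 v=8: → [32,40); WM=37
i=17 t=39 v=3: → [32,40); WM=39
i=18 t=40 v=4: → [40,48); WM=40; [32,40) fires=29
i=19 t=44 v=9: → [40,48); WM=44
i=20 t=46 v=4: → [40,48); WM=46
i=21 t=42 v=3: DROP (t<46-0); WM=46
i=22 t=44 v=8: DROP (t<46-0); WM=46

[0,8)=12 [8,16)=5 [16,24)=35 [24,32)=12 [32,40)=29 [40,48)=17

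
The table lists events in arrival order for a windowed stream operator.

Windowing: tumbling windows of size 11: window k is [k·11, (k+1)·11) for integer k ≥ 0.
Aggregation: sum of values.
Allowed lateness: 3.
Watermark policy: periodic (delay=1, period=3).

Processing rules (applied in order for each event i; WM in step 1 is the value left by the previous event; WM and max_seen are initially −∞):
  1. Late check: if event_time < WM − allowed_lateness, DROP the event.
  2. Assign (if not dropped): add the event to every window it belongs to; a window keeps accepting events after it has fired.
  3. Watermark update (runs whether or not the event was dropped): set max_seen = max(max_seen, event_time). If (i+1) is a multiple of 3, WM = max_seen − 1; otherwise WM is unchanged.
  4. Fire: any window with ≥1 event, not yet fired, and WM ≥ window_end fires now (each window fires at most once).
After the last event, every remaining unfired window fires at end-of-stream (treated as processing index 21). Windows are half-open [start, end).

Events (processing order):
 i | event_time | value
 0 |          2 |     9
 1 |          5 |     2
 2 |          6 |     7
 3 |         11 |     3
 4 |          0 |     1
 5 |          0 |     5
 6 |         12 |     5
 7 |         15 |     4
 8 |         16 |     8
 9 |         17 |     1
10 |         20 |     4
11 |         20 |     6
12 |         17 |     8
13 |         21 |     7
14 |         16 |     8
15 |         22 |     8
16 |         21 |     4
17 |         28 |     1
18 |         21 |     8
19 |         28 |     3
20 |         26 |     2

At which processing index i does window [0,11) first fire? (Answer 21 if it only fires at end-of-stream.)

8

i=0 t=2 v=9: → [0,11); WM=−∞
i=1 t=5 v=2: → [0,11); WM=−∞
i=2 t=6 v=7: → [0,11); WM=5
i=3 t=11 v=3: → [11,22); WM=5
i=4 t=0 v=1: DROP (t<5-3); WM=5
i=5 t=0 v=5: DROP (t<5-3); WM=10
i=6 t=12 v=5: → [11,22); WM=10
i=7 t=15 v=4: → [11,22); WM=10
i=8 t=16 v=8: → [11,22); WM=15; [0,11) fires=18
i=9 t=17 v=1: → [11,22); WM=15
i=10 t=20 v=4: → [11,22); WM=15
i=11 t=20 v=6: → [11,22); WM=19
i=12 t=17 v=8: → [11,22); WM=19
i=13 t=21 v=7: → [11,22); WM=19
i=14 t=16 v=8: → [11,22); WM=20
i=15 t=22 v=8: → [22,33); WM=20
i=16 t=21 v=4: → [11,22); WM=20
i=17 t=28 v=1: → [22,33); WM=27; [11,22) fires=58
i=18 t=21 v=8: DROP (t<27-3); WM=27
i=19 t=28 v=3: → [22,33); WM=27
i=20 t=26 v=2: → [22,33); WM=27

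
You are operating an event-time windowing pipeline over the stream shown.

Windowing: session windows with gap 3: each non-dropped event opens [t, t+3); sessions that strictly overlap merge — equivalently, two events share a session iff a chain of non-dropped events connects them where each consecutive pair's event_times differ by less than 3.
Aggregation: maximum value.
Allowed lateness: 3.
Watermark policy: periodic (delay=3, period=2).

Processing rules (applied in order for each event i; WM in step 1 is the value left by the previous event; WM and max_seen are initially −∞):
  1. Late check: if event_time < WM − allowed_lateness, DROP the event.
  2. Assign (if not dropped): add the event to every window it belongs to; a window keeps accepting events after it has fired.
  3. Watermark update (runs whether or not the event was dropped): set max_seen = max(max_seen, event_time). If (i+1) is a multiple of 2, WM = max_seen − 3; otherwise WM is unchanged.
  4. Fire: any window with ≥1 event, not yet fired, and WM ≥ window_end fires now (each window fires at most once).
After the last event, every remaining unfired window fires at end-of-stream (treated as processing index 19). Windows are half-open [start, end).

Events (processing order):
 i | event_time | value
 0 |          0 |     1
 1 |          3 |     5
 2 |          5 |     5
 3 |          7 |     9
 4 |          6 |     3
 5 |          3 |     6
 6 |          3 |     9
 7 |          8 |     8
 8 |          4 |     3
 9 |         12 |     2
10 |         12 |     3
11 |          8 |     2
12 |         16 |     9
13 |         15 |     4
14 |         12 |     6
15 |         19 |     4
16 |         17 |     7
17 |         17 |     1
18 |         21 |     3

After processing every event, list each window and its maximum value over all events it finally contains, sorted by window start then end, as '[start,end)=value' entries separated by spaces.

i=0 t=0 v=1: → [0,3); WM=−∞
i=1 t=3 v=5: → [3,6); WM=0
i=2 t=5 v=5: → [3,8); WM=0
i=3 t=7 v=9: → [3,10); WM=4
i=4 t=6 v=3: → [3,10); WM=4
i=5 t=3 v=6: → [3,10); WM=4
i=6 t=3 v=9: → [3,10); WM=4
i=7 t=8 v=8: → [3,11); WM=5
i=8 t=4 v=3: → [3,11); WM=5
i=9 t=12 v=2: → [12,15); WM=9
i=10 t=12 v=3: → [12,15); WM=9
i=11 t=8 v=2: → [3,11); WM=9
i=12 t=16 v=9: → [16,19); WM=9
i=13 t=15 v=4: → [15,19); WM=13
i=14 t=12 v=6: → [12,15); WM=13
i=15 t=19 v=4: → [19,22); WM=16
i=16 t=17 v=7: → [15,22); WM=16
i=17 t=17 v=1: → [15,22); WM=16
i=18 t=21 v=3: → [15,24); WM=16

[0,3)=1 [3,11)=9 [12,15)=6 [15,24)=9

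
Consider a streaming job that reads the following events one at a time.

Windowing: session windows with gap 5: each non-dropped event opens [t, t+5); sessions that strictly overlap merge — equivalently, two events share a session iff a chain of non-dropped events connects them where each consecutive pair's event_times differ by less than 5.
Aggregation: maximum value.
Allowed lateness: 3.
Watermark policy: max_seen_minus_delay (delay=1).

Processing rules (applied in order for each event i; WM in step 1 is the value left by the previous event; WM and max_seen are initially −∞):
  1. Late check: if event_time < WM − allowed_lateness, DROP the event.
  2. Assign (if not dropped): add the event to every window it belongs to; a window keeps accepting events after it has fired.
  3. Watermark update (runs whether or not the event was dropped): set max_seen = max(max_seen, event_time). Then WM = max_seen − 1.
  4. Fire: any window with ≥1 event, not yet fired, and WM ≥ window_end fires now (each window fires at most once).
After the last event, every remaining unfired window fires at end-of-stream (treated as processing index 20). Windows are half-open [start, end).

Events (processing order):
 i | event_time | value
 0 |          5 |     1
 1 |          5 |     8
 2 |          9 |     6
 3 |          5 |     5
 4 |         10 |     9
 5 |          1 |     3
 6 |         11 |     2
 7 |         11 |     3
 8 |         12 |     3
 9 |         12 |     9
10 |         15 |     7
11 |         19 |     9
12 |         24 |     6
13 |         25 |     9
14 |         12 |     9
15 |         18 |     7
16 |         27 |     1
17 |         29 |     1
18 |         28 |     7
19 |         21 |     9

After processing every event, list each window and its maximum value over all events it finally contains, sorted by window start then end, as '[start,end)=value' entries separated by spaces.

i=0 t=5 v=1: → [5,10); WM=4
i=1 t=5 v=8: → [5,10); WM=4
i=2 t=9 v=6: → [5,14); WM=8
i=3 t=5 v=5: → [5,14); WM=8
i=4 t=10 v=9: → [5,15); WM=9
i=5 t=1 v=3: DROP (t<9-3); WM=9
i=6 t=11 v=2: → [5,16); WM=10
i=7 t=11 v=3: → [5,16); WM=10
i=8 t=12 v=3: → [5,17); WM=11
i=9 t=12 v=9: → [5,17); WM=11
i=10 t=15 v=7: → [5,20); WM=14
i=11 t=19 v=9: → [5,24); WM=18
i=12 t=24 v=6: → [24,29); WM=23
i=13 t=25 v=9: → [24,30); WM=24
i=14 t=12 v=9: DROP (t<24-3); WM=24
i=15 t=18 v=7: DROP (t<24-3); WM=24
i=16 t=27 v=1: → [24,32); WM=26
i=17 t=29 v=1: → [24,34); WM=28
i=18 t=28 v=7: → [24,34); WM=28
i=19 t=21 v=9: DROP (t<28-3); WM=28

[5,24)=9 [24,34)=9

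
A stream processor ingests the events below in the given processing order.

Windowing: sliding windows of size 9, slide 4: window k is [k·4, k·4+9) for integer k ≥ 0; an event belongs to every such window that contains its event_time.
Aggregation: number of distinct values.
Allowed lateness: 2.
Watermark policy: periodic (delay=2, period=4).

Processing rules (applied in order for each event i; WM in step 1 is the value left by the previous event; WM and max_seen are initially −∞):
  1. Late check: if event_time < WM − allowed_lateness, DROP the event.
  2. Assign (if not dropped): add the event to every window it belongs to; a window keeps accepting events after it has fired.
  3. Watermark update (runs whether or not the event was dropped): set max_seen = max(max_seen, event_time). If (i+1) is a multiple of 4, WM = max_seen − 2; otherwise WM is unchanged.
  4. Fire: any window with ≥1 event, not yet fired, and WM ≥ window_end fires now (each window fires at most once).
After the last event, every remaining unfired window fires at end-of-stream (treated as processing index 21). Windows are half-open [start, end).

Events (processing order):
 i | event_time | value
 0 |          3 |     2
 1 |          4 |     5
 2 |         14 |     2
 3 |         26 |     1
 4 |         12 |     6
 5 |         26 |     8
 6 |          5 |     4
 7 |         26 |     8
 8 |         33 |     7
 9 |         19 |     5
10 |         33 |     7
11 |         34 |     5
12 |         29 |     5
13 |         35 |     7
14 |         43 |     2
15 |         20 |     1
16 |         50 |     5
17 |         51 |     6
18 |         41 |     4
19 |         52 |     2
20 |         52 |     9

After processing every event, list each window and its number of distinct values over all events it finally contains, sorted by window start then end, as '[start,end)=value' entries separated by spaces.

i=0 t=3 v=2: → [0,9); WM=−∞
i=1 t=4 v=5: → [4,13),[0,9); WM=−∞
i=2 t=14 v=2: → [12,21),[8,17); WM=−∞
i=3 t=26 v=1: → [24,33),[20,29); WM=24; [0,9) fires=2 [4,13) fires=1 [8,17) fires=1 [12,21) fires=1
i=4 t=12 v=6: DROP (t<24-2); WM=24
i=5 t=26 v=8: → [24,33),[20,29); WM=24
i=6 t=5 v=4: DROP (t<24-2); WM=24
i=7 t=26 v=8: → [24,33),[20,29); WM=24
i=8 t=33 v=7: → [32,41),[28,37); WM=24
i=9 t=19 v=5: DROP (t<24-2); WM=24
i=10 t=33 v=7: → [32,41),[28,37); WM=24
i=11 t=34 v=5: → [32,41),[28,37); WM=32; [20,29) fires=2
i=12 t=29 v=5: DROP (t<32-2); WM=32
i=13 t=35 v=7: → [32,41),[28,37); WM=32
i=14 t=43 v=2: → [40,49),[36,45); WM=32
i=15 t=20 v=1: DROP (t<32-2); WM=41; [24,33) fires=2 [28,37) fires=2 [32,41) fires=2
i=16 t=50 v=5: → [48,57),[44,53); WM=41
i=17 t=51 v=6: → [48,57),[44,53); WM=41
i=18 t=41 v=4: → [40,49),[36,45); WM=41
i=19 t=52 v=2: → [52,61),[48,57),[44,53); WM=50; [36,45) fires=2 [40,49) fires=2
i=20 t=52 v=9: → [52,61),[48,57),[44,53); WM=50

[0,9)=2 [4,13)=1 [8,17)=1 [12,21)=1 [20,29)=2 [24,33)=2 [28,37)=2 [32,41)=2 [36,45)=2 [40,49)=2 [44,53)=4 [48,57)=4 [52,61)=2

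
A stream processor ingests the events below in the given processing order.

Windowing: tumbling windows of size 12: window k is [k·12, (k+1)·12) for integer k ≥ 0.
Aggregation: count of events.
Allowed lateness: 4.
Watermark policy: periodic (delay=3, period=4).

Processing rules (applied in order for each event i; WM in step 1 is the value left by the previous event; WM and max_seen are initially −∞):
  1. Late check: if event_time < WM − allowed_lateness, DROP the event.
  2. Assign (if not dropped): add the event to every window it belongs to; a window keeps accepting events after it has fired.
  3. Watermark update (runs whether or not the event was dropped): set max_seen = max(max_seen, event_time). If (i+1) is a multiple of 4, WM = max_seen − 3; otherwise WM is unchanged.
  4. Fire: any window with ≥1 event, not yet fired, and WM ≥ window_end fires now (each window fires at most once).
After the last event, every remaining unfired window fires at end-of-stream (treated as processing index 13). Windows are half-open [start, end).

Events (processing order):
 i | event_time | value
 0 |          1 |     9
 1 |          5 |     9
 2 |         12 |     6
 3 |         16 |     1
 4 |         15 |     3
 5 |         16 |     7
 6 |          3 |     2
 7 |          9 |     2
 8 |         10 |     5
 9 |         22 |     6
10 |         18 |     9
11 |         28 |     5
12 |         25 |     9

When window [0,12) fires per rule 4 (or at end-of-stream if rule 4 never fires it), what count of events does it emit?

i=0 t=1 v=9: → [0,12); WM=−∞
i=1 t=5 v=9: → [0,12); WM=−∞
i=2 t=12 v=6: → [12,24); WM=−∞
i=3 t=16 v=1: → [12,24); WM=13; [0,12) fires=2
i=4 t=15 v=3: → [12,24); WM=13
i=5 t=16 v=7: → [12,24); WM=13
i=6 t=3 v=2: DROP (t<13-4); WM=13
i=7 t=9 v=2: → [0,12); WM=13
i=8 t=10 v=5: → [0,12); WM=13
i=9 t=22 v=6: → [12,24); WM=13
i=10 t=18 v=9: → [12,24); WM=13
i=11 t=28 v=5: → [24,36); WM=25; [12,24) fires=6
i=12 t=25 v=9: → [24,36); WM=25

2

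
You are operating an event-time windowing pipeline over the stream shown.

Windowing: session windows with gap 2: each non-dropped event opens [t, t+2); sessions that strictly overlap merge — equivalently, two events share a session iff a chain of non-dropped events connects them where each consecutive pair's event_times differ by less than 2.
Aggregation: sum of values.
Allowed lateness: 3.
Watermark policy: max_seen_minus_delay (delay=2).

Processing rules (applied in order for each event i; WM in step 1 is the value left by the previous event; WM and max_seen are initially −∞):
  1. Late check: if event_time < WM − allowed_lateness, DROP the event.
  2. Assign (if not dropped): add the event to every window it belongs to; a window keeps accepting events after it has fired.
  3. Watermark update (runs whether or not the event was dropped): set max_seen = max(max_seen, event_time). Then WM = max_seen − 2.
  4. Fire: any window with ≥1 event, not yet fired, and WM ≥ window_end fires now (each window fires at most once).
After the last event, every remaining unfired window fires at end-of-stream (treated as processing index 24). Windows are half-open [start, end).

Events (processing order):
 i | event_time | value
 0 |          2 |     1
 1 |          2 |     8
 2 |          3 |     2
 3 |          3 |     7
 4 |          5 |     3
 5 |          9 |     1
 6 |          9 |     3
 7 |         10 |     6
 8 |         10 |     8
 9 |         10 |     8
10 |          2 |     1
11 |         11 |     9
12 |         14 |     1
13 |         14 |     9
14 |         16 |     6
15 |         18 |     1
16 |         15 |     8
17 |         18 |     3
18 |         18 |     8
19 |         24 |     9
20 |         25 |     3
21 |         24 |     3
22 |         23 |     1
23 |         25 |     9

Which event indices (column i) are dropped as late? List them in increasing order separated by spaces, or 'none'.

i=0 t=2 v=1: → [2,4); WM=0
i=1 t=2 v=8: → [2,4); WM=0
i=2 t=3 v=2: → [2,5); WM=1
i=3 t=3 v=7: → [2,5); WM=1
i=4 t=5 v=3: → [5,7); WM=3
i=5 t=9 v=1: → [9,11); WM=7
i=6 t=9 v=3: → [9,11); WM=7
i=7 t=10 v=6: → [9,12); WM=8
i=8 t=10 v=8: → [9,12); WM=8
i=9 t=10 v=8: → [9,12); WM=8
i=10 t=2 v=1: DROP (t<8-3); WM=8
i=11 t=11 v=9: → [9,13); WM=9
i=12 t=14 v=1: → [14,16); WM=12
i=13 t=14 v=9: → [14,16); WM=12
i=14 t=16 v=6: → [16,18); WM=14
i=15 t=18 v=1: → [18,20); WM=16
i=16 t=15 v=8: → [14,18); WM=16
i=17 t=18 v=3: → [18,20); WM=16
i=18 t=18 v=8: → [18,20); WM=16
i=19 t=24 v=9: → [24,26); WM=22
i=20 t=25 v=3: → [24,27); WM=23
i=21 t=24 v=3: → [24,27); WM=23
i=22 t=23 v=1: → [23,27); WM=23
i=23 t=25 v=9: → [23,27); WM=23

10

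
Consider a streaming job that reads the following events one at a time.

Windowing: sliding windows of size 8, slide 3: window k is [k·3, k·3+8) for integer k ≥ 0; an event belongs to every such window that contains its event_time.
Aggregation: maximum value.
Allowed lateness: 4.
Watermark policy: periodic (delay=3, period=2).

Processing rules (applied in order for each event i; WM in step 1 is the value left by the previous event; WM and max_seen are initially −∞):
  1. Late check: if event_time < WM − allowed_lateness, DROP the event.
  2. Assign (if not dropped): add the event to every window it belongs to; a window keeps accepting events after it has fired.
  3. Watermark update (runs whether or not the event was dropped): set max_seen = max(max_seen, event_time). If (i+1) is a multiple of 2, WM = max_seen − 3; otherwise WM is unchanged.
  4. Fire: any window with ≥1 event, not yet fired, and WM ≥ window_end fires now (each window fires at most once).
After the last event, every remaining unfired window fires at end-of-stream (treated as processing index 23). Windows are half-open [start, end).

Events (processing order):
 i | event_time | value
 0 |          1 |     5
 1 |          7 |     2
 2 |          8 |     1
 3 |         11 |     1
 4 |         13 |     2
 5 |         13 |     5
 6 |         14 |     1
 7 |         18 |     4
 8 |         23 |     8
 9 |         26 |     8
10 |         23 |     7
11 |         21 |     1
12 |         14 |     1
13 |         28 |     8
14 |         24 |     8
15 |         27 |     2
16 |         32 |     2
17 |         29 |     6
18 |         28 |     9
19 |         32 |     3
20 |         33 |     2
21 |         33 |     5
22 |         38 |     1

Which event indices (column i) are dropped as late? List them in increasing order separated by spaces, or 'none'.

i=0 t=1 v=5: → [0,8); WM=−∞
i=1 t=7 v=2: → [6,14),[3,11),[0,8); WM=4
i=2 t=8 v=1: → [6,14),[3,11); WM=4
i=3 t=11 v=1: → [9,17),[6,14); WM=8; [0,8) fires=5
i=4 t=13 v=2: → [12,20),[9,17),[6,14); WM=8
i=5 t=13 v=5: → [12,20),[9,17),[6,14); WM=10
i=6 t=14 v=1: → [12,20),[9,17); WM=10
i=7 t=18 v=4: → [18,26),[15,23),[12,20); WM=15; [3,11) fires=2 [6,14) fires=5
i=8 t=23 v=8: → [21,29),[18,26); WM=15
i=9 t=26 v=8: → [24,32),[21,29); WM=23; [9,17) fires=5 [12,20) fires=5 [15,23) fires=4
i=10 t=23 v=7: → [21,29),[18,26); WM=23
i=11 t=21 v=1: → [21,29),[18,26),[15,23); WM=23
i=12 t=14 v=1: DROP (t<23-4); WM=23
i=13 t=28 v=8: → [27,35),[24,32),[21,29); WM=25
i=14 t=24 v=8: → [24,32),[21,29),[18,26); WM=25
i=15 t=27 v=2: → [27,35),[24,32),[21,29); WM=25
i=16 t=32 v=2: → [30,38),[27,35); WM=25
i=17 t=29 v=6: → [27,35),[24,32); WM=29; [18,26) fires=8 [21,29) fires=8
i=18 t=28 v=9: → [27,35),[24,32),[21,29); WM=29
i=19 t=32 v=3: → [30,38),[27,35); WM=29
i=20 t=33 v=2: → [33,41),[30,38),[27,35); WM=29
i=21 t=33 v=5: → [33,41),[30,38),[27,35); WM=30
i=22 t=38 v=1: → [36,44),[33,41); WM=30

12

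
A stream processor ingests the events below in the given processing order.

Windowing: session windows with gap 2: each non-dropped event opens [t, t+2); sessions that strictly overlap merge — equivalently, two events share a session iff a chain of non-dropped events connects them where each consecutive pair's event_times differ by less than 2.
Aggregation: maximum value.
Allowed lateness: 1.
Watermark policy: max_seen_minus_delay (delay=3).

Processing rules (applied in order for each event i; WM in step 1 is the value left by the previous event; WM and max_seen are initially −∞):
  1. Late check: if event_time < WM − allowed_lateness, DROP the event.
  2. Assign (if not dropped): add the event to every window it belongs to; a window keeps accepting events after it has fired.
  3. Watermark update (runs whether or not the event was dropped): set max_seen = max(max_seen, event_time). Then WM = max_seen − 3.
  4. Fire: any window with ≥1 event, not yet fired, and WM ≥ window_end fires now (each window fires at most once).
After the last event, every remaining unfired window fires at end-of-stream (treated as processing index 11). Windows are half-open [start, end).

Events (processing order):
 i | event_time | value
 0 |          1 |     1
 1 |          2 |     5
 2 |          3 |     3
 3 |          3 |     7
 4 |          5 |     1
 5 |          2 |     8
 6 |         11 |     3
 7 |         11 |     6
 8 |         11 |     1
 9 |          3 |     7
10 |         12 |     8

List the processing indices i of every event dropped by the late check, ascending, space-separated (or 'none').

i=0 t=1 v=1: → [1,3); WM=-2
i=1 t=2 v=5: → [1,4); WM=-1
i=2 t=3 v=3: → [1,5); WM=0
i=3 t=3 v=7: → [1,5); WM=0
i=4 t=5 v=1: → [5,7); WM=2
i=5 t=2 v=8: → [1,5); WM=2
i=6 t=11 v=3: → [11,13); WM=8
i=7 t=11 v=6: → [11,13); WM=8
i=8 t=11 v=1: → [11,13); WM=8
i=9 t=3 v=7: DROP (t<8-1); WM=8
i=10 t=12 v=8: → [11,14); WM=9

9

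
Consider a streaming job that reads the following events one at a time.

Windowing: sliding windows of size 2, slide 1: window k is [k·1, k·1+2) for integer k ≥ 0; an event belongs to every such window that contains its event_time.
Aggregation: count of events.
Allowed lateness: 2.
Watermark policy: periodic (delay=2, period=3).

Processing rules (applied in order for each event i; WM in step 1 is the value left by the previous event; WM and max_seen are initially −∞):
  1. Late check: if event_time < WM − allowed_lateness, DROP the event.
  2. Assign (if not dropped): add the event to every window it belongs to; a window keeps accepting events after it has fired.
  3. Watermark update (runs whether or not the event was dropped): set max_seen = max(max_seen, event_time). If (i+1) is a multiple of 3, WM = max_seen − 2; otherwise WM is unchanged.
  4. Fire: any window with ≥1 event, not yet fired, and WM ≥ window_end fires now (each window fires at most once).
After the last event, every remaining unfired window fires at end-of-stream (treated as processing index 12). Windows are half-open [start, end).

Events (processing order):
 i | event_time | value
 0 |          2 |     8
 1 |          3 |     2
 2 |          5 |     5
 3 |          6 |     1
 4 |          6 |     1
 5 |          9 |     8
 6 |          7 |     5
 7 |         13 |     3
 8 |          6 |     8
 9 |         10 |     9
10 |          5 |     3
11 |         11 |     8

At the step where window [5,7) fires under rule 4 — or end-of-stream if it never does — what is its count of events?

3

i=0 t=2 v=8: → [2,4),[1,3); WM=−∞
i=1 t=3 v=2: → [3,5),[2,4); WM=−∞
i=2 t=5 v=5: → [5,7),[4,6); WM=3; [1,3) fires=1
i=3 t=6 v=1: → [6,8),[5,7); WM=3
i=4 t=6 v=1: → [6,8),[5,7); WM=3
i=5 t=9 v=8: → [9,11),[8,10); WM=7; [2,4) fires=2 [3,5) fires=1 [4,6) fires=1 [5,7) fires=3
i=6 t=7 v=5: → [7,9),[6,8); WM=7
i=7 t=13 v=3: → [13,15),[12,14); WM=7
i=8 t=6 v=8: → [6,8),[5,7); WM=11; [6,8) fires=4 [7,9) fires=1 [8,10) fires=1 [9,11) fires=1
i=9 t=10 v=9: → [10,12),[9,11); WM=11
i=10 t=5 v=3: DROP (t<11-2); WM=11
i=11 t=11 v=8: → [11,13),[10,12); WM=11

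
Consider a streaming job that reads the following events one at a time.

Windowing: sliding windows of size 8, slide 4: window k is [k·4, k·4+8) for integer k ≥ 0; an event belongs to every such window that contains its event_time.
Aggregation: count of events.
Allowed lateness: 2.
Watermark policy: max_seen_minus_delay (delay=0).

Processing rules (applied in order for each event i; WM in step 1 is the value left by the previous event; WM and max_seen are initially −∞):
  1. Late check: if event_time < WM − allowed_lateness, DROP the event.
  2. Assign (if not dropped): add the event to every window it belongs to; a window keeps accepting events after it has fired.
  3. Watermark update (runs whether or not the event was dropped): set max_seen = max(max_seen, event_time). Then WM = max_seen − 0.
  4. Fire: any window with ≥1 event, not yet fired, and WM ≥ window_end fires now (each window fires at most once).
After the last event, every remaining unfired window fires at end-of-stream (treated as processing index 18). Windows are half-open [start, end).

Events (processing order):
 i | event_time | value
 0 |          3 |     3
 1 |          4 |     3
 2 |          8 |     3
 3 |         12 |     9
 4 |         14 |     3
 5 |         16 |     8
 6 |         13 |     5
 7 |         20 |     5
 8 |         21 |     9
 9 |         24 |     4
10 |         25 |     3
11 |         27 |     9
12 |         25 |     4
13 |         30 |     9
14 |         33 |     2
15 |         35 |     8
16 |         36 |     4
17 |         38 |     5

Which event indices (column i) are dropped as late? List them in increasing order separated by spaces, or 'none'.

i=0 t=3 v=3: → [0,8); WM=3
i=1 t=4 v=3: → [4,12),[0,8); WM=4
i=2 t=8 v=3: → [8,16),[4,12); WM=8; [0,8) fires=2
i=3 t=12 v=9: → [12,20),[8,16); WM=12; [4,12) fires=2
i=4 t=14 v=3: → [12,20),[8,16); WM=14
i=5 t=16 v=8: → [16,24),[12,20); WM=16; [8,16) fires=3
i=6 t=13 v=5: DROP (t<16-2); WM=16
i=7 t=20 v=5: → [20,28),[16,24); WM=20; [12,20) fires=3
i=8 t=21 v=9: → [20,28),[16,24); WM=21
i=9 t=24 v=4: → [24,32),[20,28); WM=24; [16,24) fires=3
i=10 t=25 v=3: → [24,32),[20,28); WM=25
i=11 t=27 v=9: → [24,32),[20,28); WM=27
i=12 t=25 v=4: → [24,32),[20,28); WM=27
i=13 t=30 v=9: → [28,36),[24,32); WM=30; [20,28) fires=6
i=14 t=33 v=2: → [32,40),[28,36); WM=33; [24,32) fires=5
i=15 t=35 v=8: → [32,40),[28,36); WM=35
i=16 t=36 v=4: → [36,44),[32,40); WM=36; [28,36) fires=3
i=17 t=38 v=5: → [36,44),[32,40); WM=38

6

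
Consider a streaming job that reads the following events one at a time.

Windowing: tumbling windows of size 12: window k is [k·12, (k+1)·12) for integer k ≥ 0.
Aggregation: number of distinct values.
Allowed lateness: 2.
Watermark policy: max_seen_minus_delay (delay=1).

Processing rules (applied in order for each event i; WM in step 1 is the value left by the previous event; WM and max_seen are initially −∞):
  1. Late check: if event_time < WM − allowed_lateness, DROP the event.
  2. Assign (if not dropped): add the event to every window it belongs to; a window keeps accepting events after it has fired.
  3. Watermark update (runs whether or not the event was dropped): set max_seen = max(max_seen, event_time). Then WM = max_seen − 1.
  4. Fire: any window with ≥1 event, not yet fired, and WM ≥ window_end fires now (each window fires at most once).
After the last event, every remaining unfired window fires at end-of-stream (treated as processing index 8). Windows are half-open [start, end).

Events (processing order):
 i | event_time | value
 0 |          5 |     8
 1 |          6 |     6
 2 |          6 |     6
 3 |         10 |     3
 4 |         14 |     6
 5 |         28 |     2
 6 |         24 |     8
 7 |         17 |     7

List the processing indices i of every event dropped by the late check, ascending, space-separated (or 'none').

i=0 t=5 v=8: → [0,12); WM=4
i=1 t=6 v=6: → [0,12); WM=5
i=2 t=6 v=6: → [0,12); WM=5
i=3 t=10 v=3: → [0,12); WM=9
i=4 t=14 v=6: → [12,24); WM=13; [0,12) fires=3
i=5 t=28 v=2: → [24,36); WM=27; [12,24) fires=1
i=6 t=24 v=8: DROP (t<27-2); WM=27
i=7 t=17 v=7: DROP (t<27-2); WM=27

6 7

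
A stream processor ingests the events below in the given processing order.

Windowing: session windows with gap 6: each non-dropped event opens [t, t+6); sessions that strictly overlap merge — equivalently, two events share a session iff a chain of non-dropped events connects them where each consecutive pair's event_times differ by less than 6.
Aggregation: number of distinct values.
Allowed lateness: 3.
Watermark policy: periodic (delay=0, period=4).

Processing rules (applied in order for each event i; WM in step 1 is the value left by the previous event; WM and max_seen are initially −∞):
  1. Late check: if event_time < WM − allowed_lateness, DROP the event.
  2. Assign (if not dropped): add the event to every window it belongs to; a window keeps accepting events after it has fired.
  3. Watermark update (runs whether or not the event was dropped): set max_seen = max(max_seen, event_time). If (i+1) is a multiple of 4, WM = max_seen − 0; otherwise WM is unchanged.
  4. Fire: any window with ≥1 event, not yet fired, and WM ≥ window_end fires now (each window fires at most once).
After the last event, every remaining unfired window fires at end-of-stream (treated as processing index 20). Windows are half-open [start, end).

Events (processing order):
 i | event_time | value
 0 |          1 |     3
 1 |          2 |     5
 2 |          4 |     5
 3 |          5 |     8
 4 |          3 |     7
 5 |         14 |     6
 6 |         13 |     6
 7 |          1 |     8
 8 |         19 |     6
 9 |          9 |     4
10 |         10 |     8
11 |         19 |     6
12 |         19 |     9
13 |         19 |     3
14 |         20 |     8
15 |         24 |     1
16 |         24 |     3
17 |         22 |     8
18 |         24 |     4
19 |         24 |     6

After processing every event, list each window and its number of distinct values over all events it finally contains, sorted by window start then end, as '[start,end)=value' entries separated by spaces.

i=0 t=1 v=3: → [1,7); WM=−∞
i=1 t=2 v=5: → [1,8); WM=−∞
i=2 t=4 v=5: → [1,10); WM=−∞
i=3 t=5 v=8: → [1,11); WM=5
i=4 t=3 v=7: → [1,11); WM=5
i=5 t=14 v=6: → [14,20); WM=5
i=6 t=13 v=6: → [13,20); WM=5
i=7 t=1 v=8: DROP (t<5-3); WM=14
i=8 t=19 v=6: → [13,25); WM=14
i=9 t=9 v=4: DROP (t<14-3); WM=14
i=10 t=10 v=8: DROP (t<14-3); WM=14
i=11 t=19 v=6: → [13,25); WM=19
i=12 t=19 v=9: → [13,25); WM=19
i=13 t=19 v=3: → [13,25); WM=19
i=14 t=20 v=8: → [13,26); WM=19
i=15 t=24 v=1: → [13,30); WM=24
i=16 t=24 v=3: → [13,30); WM=24
i=17 t=22 v=8: → [13,30); WM=24
i=18 t=24 v=4: → [13,30); WM=24
i=19 t=24 v=6: → [13,30); WM=24

[1,11)=4 [13,30)=6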